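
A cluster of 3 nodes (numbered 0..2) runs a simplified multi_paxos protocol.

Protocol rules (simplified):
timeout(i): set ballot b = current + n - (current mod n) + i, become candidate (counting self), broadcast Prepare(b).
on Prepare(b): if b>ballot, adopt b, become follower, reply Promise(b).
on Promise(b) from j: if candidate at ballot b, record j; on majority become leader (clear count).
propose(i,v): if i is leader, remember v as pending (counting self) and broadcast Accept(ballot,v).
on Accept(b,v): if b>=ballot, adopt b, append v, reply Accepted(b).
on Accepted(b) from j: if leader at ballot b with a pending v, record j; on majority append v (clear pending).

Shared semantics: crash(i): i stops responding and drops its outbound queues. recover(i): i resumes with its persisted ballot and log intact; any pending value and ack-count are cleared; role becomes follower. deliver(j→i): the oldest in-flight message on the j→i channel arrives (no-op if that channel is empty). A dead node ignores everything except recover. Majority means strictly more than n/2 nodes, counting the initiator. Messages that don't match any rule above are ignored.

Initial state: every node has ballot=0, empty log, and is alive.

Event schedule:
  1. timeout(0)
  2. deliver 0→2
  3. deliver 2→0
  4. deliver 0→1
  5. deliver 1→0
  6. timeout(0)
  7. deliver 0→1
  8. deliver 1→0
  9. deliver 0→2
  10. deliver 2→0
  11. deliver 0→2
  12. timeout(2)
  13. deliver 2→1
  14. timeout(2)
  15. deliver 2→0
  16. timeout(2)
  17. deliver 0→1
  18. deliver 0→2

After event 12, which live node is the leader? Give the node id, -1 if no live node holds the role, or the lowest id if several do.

[1] timeout(0) → N0(cand b3 [-])
[2] deliver 0→2 → N2(foll b3 [-])
[3] deliver 2→0 → N0(lead b3 [-])
[4] deliver 0→1 → N1(foll b3 [-])
[5] deliver 1→0 → ∅
[6] timeout(0) → N0(cand b6 [-])
[7] deliver 0→1 → N1(foll b6 [-])
[8] deliver 1→0 → N0(lead b6 [-])
[9] deliver 0→2 → N2(foll b6 [-])
[10] deliver 2→0 → ∅
[11] deliver 0→2 → ∅
[12] timeout(2) → N2(cand b11 [-])

0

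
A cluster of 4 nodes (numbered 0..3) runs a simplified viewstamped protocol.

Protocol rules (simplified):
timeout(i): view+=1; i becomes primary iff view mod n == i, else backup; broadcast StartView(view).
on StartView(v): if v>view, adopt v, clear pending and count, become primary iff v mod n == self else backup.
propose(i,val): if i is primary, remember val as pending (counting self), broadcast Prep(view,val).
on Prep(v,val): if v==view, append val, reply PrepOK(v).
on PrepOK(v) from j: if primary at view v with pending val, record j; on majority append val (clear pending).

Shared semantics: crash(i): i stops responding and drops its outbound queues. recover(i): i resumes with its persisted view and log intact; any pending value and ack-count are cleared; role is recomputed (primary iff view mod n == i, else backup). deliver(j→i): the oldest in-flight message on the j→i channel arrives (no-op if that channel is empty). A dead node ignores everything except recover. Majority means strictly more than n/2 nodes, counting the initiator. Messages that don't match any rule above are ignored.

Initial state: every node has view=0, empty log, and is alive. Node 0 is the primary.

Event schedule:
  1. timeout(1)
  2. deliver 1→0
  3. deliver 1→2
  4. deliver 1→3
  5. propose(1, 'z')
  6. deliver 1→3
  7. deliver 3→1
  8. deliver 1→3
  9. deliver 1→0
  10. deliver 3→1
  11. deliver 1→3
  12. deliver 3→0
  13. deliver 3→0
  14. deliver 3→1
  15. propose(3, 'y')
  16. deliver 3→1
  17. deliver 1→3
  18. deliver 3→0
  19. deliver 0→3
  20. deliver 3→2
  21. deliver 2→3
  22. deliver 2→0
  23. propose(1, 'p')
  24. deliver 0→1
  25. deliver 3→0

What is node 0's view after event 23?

[1] timeout(1) → N1(prim v1 [-])
[2] deliver 1→0 → N0(back v1 [-])
[3] deliver 1→2 → N2(back v1 [-])
[4] deliver 1→3 → N3(back v1 [-])
[5] propose(1,'z') → ∅
[6] deliver 1→3 → N3(back v1 [z])
[7] deliver 3→1 → ∅
[8] deliver 1→3 → ∅
[9] deliver 1→0 → N0(back v1 [z])
[10] deliver 3→1 → ∅
[11] deliver 1→3 → ∅
[12] deliver 3→0 → ∅
[13] deliver 3→0 → ∅
[14] deliver 3→1 → ∅
[15] propose(3,'y') → ∅
[16] deliver 3→1 → ∅
[17] deliver 1→3 → ∅
[18] deliver 3→0 → ∅
[19] deliver 0→3 → ∅
[20] deliver 3→2 → ∅
[21] deliver 2→3 → ∅
[22] deliver 2→0 → ∅
[23] propose(1,'p') → ∅

1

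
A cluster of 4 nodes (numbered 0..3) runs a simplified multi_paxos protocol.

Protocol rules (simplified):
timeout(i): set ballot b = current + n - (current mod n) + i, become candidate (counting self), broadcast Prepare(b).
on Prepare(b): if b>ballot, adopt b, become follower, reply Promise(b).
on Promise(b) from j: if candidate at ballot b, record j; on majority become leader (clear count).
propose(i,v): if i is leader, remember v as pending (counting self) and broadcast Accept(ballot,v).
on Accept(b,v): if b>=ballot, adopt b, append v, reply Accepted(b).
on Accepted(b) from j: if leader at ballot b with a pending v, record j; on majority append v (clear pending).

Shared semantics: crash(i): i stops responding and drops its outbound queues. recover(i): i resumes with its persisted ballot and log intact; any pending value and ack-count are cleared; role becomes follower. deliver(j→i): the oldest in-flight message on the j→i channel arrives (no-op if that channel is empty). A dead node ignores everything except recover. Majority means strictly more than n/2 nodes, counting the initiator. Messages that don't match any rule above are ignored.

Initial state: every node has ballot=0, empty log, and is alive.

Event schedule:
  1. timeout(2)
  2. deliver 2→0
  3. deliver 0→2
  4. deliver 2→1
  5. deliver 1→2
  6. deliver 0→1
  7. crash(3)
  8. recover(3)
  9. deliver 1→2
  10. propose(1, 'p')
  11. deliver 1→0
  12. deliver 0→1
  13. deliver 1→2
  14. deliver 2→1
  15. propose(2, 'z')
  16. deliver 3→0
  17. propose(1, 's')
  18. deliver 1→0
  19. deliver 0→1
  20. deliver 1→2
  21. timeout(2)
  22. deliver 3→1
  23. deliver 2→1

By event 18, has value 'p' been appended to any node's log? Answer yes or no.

e1 timeout(2): 2[cand,b=6,-]
e2 deliver 2→0: 0[foll,b=6,-]
e3 deliver 0→2: ·
e4 deliver 2→1: 1[foll,b=6,-]
e5 deliver 1→2: 2[lead,b=6,-]
e6 deliver 0→1: ·
e7 crash(3): 3[✗foll,b=0,-]
e8 recover(3): 3[foll,b=0,-]
e9 deliver 1→2: ·
e10 propose(1,'p'): ·
e11 deliver 1→0: ·
e12 deliver 0→1: ·
e13 deliver 1→2: ·
e14 deliver 2→1: ·
e15 propose(2,'z'): ·
e16 deliver 3→0: ·
e17 propose(1,'s'): ·
e18 deliver 1→0: ·

no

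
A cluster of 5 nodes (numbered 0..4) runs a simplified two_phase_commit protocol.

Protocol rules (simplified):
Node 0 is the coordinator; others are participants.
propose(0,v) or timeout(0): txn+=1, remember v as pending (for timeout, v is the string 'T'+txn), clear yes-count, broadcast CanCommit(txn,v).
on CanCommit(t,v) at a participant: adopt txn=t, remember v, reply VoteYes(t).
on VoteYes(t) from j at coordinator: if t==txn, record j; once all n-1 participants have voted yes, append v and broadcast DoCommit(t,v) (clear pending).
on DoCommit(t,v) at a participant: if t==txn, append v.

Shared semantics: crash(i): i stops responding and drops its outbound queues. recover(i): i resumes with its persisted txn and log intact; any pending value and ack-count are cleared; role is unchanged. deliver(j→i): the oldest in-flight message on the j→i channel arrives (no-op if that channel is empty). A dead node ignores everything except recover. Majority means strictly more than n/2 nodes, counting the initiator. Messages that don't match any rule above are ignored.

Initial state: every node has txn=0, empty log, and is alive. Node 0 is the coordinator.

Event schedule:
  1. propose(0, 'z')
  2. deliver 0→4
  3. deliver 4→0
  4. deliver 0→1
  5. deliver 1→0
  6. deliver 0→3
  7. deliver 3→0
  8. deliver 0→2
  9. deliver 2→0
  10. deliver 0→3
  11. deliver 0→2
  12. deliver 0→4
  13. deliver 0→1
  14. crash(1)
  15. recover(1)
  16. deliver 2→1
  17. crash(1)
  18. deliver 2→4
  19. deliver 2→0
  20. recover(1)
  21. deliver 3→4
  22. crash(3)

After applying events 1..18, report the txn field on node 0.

1

[1] propose(0,'z') → N0(coor t1 [-])
[2] deliver 0→4 → N4(part t1 [-])
[3] deliver 4→0 → ∅
[4] deliver 0→1 → N1(part t1 [-])
[5] deliver 1→0 → ∅
[6] deliver 0→3 → N3(part t1 [-])
[7] deliver 3→0 → ∅
[8] deliver 0→2 → N2(part t1 [-])
[9] deliver 2→0 → N0(coor t1 [z])
[10] deliver 0→3 → N3(part t1 [z])
[11] deliver 0→2 → N2(part t1 [z])
[12] deliver 0→4 → N4(part t1 [z])
[13] deliver 0→1 → N1(part t1 [z])
[14] crash(1) → N1(✗part t1 [z])
[15] recover(1) → N1(part t1 [z])
[16] deliver 2→1 → ∅
[17] crash(1) → N1(✗part t1 [z])
[18] deliver 2→4 → ∅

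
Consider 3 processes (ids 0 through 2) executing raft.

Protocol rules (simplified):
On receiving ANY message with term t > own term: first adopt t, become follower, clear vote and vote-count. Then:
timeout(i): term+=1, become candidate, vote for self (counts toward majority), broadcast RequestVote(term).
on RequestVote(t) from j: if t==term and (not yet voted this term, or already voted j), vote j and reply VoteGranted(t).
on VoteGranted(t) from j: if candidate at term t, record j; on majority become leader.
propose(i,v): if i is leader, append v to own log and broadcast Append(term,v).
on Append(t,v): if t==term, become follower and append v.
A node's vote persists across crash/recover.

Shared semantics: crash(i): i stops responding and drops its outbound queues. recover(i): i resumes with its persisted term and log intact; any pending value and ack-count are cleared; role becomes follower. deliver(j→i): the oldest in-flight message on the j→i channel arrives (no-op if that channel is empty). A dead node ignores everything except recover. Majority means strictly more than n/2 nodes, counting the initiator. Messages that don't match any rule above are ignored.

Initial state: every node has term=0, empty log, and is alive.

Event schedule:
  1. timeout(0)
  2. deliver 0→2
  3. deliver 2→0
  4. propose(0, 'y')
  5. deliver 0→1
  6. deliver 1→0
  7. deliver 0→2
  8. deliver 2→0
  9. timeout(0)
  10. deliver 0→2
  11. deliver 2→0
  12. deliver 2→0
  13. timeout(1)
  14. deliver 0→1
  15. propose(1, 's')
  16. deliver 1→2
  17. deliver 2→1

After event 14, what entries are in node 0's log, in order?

y

step 1 timeout(0): 0={cand,t=1,log=-}
step 2 deliver 0→2: 2={foll,t=1,log=-}
step 3 deliver 2→0: 0={lead,t=1,log=-}
step 4 propose(0,'y'): 0={lead,t=1,log=y}
step 5 deliver 0→1: 1={foll,t=1,log=-}
step 6 deliver 1→0: —
step 7 deliver 0→2: 2={foll,t=1,log=y}
step 8 deliver 2→0: —
step 9 timeout(0): 0={cand,t=2,log=y}
step 10 deliver 0→2: 2={foll,t=2,log=y}
step 11 deliver 2→0: 0={lead,t=2,log=y}
step 12 deliver 2→0: —
step 13 timeout(1): 1={cand,t=2,log=-}
step 14 deliver 0→1: —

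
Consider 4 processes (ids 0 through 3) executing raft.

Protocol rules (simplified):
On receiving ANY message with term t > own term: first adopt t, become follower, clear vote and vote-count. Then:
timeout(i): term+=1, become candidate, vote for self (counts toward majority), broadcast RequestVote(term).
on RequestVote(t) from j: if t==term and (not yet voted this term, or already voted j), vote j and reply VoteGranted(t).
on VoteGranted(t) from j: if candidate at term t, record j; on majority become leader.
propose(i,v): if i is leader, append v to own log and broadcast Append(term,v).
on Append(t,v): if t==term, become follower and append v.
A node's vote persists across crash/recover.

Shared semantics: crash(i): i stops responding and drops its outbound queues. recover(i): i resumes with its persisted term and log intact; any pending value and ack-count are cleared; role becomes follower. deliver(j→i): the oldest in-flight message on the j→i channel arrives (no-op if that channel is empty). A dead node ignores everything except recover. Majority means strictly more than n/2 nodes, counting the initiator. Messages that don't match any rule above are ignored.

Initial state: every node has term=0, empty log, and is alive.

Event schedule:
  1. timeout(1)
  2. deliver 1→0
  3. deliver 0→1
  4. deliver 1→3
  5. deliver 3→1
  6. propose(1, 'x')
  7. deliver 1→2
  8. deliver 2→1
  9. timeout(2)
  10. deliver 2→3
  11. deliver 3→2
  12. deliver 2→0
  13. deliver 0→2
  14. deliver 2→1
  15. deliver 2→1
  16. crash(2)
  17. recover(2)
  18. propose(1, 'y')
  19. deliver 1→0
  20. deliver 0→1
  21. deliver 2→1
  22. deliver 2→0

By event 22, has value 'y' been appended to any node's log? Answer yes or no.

1. timeout(1):  <1:cand t1 ->
2. deliver 1→0:  <0:foll t1 ->
3. deliver 0→1:  nop
4. deliver 1→3:  <3:foll t1 ->
5. deliver 3→1:  <1:lead t1 ->
6. propose(1,'x'):  <1:lead t1 x>
7. deliver 1→2:  <2:foll t1 ->
8. deliver 2→1:  nop
9. timeout(2):  <2:cand t2 ->
10. deliver 2→3:  <3:foll t2 ->
11. deliver 3→2:  nop
12. deliver 2→0:  <0:foll t2 ->
13. deliver 0→2:  <2:lead t2 ->
14. deliver 2→1:  <1:foll t2 x>
15. deliver 2→1:  nop
16. crash(2):  <2:✗lead t2 ->
17. recover(2):  <2:foll t2 ->
18. propose(1,'y'):  nop
19. deliver 1→0:  nop
20. deliver 0→1:  nop
21. deliver 2→1:  nop
22. deliver 2→0:  nop

no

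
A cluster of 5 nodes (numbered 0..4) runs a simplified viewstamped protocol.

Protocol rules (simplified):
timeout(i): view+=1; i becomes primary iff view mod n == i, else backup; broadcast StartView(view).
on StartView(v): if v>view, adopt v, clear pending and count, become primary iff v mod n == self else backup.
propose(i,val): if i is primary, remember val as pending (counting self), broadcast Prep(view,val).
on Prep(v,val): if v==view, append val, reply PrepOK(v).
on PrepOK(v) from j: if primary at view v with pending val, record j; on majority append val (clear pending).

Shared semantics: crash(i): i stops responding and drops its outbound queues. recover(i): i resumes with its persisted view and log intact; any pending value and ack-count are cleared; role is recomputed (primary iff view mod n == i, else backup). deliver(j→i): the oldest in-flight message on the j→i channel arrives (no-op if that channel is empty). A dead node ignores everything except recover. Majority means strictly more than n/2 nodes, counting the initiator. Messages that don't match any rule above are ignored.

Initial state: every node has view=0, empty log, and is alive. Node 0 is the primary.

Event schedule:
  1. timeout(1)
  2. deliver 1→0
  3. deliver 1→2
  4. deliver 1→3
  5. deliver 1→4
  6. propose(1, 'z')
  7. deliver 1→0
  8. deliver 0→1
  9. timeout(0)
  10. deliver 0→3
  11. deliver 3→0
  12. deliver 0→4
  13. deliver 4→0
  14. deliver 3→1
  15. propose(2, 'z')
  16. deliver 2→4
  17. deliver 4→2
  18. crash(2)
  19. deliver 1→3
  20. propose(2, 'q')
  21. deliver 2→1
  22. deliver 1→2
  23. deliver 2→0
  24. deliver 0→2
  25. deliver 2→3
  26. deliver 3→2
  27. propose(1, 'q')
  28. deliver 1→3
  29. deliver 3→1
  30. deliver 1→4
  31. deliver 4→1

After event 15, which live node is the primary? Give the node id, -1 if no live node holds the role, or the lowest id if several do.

1. timeout(1):  <1:prim v1 ->
2. deliver 1→0:  <0:back v1 ->
3. deliver 1→2:  <2:back v1 ->
4. deliver 1→3:  <3:back v1 ->
5. deliver 1→4:  <4:back v1 ->
6. propose(1,'z'):  nop
7. deliver 1→0:  <0:back v1 z>
8. deliver 0→1:  nop
9. timeout(0):  <0:back v2 z>
10. deliver 0→3:  <3:back v2 ->
11. deliver 3→0:  nop
12. deliver 0→4:  <4:back v2 ->
13. deliver 4→0:  nop
14. deliver 3→1:  nop
15. propose(2,'z'):  nop

1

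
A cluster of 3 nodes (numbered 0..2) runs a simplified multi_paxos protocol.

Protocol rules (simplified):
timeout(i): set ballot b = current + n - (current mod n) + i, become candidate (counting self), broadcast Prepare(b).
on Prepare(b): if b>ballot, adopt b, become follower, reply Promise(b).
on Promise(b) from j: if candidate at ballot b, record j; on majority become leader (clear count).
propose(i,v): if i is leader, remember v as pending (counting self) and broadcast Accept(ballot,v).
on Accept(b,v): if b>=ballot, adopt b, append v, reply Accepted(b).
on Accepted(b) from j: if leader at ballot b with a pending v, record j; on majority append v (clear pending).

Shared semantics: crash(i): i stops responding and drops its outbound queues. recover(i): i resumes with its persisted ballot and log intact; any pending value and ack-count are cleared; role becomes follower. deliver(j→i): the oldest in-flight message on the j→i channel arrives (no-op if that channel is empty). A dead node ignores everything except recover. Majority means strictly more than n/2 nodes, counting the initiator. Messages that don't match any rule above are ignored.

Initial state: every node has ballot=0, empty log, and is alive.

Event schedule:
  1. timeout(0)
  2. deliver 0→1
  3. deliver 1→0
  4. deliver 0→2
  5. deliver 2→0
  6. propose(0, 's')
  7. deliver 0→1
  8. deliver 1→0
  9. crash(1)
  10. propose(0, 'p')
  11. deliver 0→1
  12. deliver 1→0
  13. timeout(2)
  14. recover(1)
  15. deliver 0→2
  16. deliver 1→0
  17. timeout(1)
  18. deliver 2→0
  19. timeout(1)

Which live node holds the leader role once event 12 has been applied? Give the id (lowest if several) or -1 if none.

0

e1 timeout(0): 0[cand,b=3,-]
e2 deliver 0→1: 1[foll,b=3,-]
e3 deliver 1→0: 0[lead,b=3,-]
e4 deliver 0→2: 2[foll,b=3,-]
e5 deliver 2→0: ·
e6 propose(0,'s'): ·
e7 deliver 0→1: 1[foll,b=3,s]
e8 deliver 1→0: 0[lead,b=3,s]
e9 crash(1): 1[✗foll,b=3,s]
e10 propose(0,'p'): ·
e11 deliver 0→1: ·
e12 deliver 1→0: ·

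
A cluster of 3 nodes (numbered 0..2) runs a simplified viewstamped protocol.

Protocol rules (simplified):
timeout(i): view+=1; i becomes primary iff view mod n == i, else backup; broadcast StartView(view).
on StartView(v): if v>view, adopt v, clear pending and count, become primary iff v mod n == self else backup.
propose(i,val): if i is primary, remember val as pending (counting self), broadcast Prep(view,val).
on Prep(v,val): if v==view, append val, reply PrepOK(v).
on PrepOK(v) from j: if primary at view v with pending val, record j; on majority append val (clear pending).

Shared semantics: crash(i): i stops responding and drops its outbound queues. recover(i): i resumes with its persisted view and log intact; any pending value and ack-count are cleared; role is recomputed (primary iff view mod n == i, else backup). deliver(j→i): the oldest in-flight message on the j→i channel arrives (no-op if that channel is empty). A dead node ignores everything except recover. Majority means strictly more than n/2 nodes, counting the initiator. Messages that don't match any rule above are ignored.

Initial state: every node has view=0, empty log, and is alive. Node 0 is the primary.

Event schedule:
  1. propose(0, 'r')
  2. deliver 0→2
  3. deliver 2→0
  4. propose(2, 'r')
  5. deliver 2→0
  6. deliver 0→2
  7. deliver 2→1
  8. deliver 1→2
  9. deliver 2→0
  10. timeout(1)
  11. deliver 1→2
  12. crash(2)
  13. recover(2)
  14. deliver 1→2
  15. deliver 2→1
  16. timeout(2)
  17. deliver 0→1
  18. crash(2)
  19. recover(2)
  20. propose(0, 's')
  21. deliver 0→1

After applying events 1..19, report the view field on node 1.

1

after 1 — propose(0,'r'): ·
after 2 — deliver 0→2: n2:back/v0/[r]
after 3 — deliver 2→0: n0:prim/v0/[r]
after 4 — propose(2,'r'): ·
after 5 — deliver 2→0: ·
after 6 — deliver 0→2: ·
after 7 — deliver 2→1: ·
after 8 — deliver 1→2: ·
after 9 — deliver 2→0: ·
after 10 — timeout(1): n1:prim/v1/[-]
after 11 — deliver 1→2: n2:back/v1/[r]
after 12 — crash(2): n2:✗back/v1/[r]
after 13 — recover(2): n2:back/v1/[r]
after 14 — deliver 1→2: ·
after 15 — deliver 2→1: ·
after 16 — timeout(2): n2:prim/v2/[r]
after 17 — deliver 0→1: ·
after 18 — crash(2): n2:✗prim/v2/[r]
after 19 — recover(2): n2:prim/v2/[r]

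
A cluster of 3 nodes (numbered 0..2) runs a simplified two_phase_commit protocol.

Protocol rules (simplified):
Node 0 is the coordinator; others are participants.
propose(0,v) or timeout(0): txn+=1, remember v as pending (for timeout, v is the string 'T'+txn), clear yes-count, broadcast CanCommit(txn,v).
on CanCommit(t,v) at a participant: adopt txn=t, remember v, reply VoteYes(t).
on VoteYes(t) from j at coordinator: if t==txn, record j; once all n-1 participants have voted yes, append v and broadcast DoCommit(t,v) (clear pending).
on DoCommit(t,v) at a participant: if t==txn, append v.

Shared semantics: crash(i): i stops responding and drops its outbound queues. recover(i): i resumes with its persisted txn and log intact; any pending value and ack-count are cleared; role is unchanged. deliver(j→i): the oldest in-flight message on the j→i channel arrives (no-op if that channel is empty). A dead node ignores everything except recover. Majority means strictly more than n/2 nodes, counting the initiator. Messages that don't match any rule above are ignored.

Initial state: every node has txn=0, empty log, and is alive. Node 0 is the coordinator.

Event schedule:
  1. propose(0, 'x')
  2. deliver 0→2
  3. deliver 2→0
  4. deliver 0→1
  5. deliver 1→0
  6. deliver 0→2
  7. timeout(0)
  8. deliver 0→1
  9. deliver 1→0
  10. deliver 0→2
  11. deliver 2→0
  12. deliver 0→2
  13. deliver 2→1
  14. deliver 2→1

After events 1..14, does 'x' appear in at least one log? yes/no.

yes

e1 propose(0,'x'): 0[coor,t=1,-]
e2 deliver 0→2: 2[part,t=1,-]
e3 deliver 2→0: ·
e4 deliver 0→1: 1[part,t=1,-]
e5 deliver 1→0: 0[coor,t=1,x]
e6 deliver 0→2: 2[part,t=1,x]
e7 timeout(0): 0[coor,t=2,x]
e8 deliver 0→1: 1[part,t=1,x]
e9 deliver 1→0: ·
e10 deliver 0→2: 2[part,t=2,x]
e11 deliver 2→0: ·
e12 deliver 0→2: ·
e13 deliver 2→1: ·
e14 deliver 2→1: ·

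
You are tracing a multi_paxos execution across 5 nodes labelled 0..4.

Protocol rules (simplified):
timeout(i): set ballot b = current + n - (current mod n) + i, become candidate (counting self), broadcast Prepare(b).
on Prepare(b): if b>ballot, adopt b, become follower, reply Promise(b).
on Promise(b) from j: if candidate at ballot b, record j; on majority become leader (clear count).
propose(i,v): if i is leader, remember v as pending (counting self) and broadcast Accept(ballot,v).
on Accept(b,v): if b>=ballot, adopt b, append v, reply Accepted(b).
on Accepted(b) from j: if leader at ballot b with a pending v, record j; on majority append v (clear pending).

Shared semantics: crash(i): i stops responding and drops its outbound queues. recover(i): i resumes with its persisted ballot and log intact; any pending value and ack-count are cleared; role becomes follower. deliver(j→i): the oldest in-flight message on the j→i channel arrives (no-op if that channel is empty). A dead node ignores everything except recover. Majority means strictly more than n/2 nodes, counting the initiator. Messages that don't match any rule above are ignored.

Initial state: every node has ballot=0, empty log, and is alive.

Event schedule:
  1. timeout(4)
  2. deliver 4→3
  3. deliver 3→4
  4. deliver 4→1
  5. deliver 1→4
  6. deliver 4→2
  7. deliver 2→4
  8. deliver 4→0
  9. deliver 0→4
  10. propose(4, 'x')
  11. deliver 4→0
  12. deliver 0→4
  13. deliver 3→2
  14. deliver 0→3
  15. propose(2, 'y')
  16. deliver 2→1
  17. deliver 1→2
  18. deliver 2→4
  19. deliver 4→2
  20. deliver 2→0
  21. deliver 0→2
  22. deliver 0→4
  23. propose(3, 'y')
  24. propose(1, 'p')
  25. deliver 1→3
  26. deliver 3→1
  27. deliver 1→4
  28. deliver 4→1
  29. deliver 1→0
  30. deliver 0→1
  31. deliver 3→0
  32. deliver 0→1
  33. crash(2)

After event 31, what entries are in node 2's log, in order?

x

e1 timeout(4): 4[cand,b=9,-]
e2 deliver 4→3: 3[foll,b=9,-]
e3 deliver 3→4: ·
e4 deliver 4→1: 1[foll,b=9,-]
e5 deliver 1→4: 4[lead,b=9,-]
e6 deliver 4→2: 2[foll,b=9,-]
e7 deliver 2→4: ·
e8 deliver 4→0: 0[foll,b=9,-]
e9 deliver 0→4: ·
e10 propose(4,'x'): ·
e11 deliver 4→0: 0[foll,b=9,x]
e12 deliver 0→4: ·
e13 deliver 3→2: ·
e14 deliver 0→3: ·
e15 propose(2,'y'): ·
e16 deliver 2→1: ·
e17 deliver 1→2: ·
e18 deliver 2→4: ·
e19 deliver 4→2: 2[foll,b=9,x]
e20 deliver 2→0: ·
e21 deliver 0→2: ·
e22 deliver 0→4: ·
e23 propose(3,'y'): ·
e24 propose(1,'p'): ·
e25 deliver 1→3: ·
e26 deliver 3→1: ·
e27 deliver 1→4: ·
e28 deliver 4→1: 1[foll,b=9,x]
e29 deliver 1→0: ·
e30 deliver 0→1: ·
e31 deliver 3→0: ·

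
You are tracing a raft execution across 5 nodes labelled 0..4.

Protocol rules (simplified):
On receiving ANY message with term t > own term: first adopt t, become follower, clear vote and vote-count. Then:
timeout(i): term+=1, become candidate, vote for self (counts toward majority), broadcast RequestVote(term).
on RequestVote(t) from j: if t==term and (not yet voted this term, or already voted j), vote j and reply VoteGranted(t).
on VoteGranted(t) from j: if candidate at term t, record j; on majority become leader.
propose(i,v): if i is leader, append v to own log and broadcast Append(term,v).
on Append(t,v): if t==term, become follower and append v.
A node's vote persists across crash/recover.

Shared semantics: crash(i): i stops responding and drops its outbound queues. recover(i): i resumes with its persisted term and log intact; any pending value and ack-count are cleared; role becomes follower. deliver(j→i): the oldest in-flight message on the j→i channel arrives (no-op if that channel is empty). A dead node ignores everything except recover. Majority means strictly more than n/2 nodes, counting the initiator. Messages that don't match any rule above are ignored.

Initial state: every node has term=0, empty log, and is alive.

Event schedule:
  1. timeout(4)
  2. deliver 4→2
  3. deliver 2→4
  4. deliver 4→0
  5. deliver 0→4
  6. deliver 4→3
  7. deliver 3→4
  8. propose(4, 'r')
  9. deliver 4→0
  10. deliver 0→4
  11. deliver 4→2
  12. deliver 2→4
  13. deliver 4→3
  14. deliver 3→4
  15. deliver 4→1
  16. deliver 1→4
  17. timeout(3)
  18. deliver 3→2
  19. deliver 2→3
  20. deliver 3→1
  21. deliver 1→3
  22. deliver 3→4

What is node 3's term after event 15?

[1] timeout(4) → N4(cand t1 [-])
[2] deliver 4→2 → N2(foll t1 [-])
[3] deliver 2→4 → ∅
[4] deliver 4→0 → N0(foll t1 [-])
[5] deliver 0→4 → N4(lead t1 [-])
[6] deliver 4→3 → N3(foll t1 [-])
[7] deliver 3→4 → ∅
[8] propose(4,'r') → N4(lead t1 [r])
[9] deliver 4→0 → N0(foll t1 [r])
[10] deliver 0→4 → ∅
[11] deliver 4→2 → N2(foll t1 [r])
[12] deliver 2→4 → ∅
[13] deliver 4→3 → N3(foll t1 [r])
[14] deliver 3→4 → ∅
[15] deliver 4→1 → N1(foll t1 [-])

1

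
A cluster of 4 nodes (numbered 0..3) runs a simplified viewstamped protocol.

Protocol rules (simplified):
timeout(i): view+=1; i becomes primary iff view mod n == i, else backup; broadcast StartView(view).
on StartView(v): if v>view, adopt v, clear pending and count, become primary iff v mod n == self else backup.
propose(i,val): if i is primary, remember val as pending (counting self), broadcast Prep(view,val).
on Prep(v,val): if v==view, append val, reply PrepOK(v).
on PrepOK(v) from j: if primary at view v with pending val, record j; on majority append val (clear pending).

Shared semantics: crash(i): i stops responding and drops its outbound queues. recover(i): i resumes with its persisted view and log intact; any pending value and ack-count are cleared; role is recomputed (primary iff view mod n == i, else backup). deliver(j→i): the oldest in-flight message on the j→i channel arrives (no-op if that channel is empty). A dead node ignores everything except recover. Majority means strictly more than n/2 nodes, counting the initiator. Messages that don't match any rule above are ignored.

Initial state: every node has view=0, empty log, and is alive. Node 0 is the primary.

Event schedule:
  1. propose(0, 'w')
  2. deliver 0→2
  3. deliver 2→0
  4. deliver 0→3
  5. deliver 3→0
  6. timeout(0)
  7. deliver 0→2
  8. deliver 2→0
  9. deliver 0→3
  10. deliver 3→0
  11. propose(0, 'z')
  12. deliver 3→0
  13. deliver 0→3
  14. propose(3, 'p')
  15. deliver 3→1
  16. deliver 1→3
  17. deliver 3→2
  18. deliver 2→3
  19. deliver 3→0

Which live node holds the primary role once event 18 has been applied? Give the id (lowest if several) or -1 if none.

e1 propose(0,'w'): ·
e2 deliver 0→2: 2[back,v=0,w]
e3 deliver 2→0: ·
e4 deliver 0→3: 3[back,v=0,w]
e5 deliver 3→0: 0[prim,v=0,w]
e6 timeout(0): 0[back,v=1,w]
e7 deliver 0→2: 2[back,v=1,w]
e8 deliver 2→0: ·
e9 deliver 0→3: 3[back,v=1,w]
e10 deliver 3→0: ·
e11 propose(0,'z'): ·
e12 deliver 3→0: ·
e13 deliver 0→3: ·
e14 propose(3,'p'): ·
e15 deliver 3→1: ·
e16 deliver 1→3: ·
e17 deliver 3→2: ·
e18 deliver 2→3: ·

-1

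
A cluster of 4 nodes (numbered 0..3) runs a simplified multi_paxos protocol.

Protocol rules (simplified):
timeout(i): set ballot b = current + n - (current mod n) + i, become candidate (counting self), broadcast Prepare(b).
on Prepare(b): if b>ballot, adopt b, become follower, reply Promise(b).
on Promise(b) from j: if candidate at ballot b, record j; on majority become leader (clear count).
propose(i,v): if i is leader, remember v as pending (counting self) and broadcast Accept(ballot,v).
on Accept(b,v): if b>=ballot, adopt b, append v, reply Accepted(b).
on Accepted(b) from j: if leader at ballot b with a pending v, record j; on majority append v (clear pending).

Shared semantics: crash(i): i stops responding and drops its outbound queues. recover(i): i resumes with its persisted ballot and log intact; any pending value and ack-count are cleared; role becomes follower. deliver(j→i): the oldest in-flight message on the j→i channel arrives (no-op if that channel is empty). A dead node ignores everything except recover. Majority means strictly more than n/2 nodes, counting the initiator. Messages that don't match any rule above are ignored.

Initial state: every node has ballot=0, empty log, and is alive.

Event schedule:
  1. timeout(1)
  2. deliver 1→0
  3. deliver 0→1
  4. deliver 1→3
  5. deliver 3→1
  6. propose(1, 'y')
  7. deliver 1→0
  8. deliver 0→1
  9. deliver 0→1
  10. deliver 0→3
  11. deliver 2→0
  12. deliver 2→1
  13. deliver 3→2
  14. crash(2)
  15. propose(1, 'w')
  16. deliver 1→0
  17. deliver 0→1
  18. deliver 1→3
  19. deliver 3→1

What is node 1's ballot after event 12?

5

e1 timeout(1): 1[cand,b=5,-]
e2 deliver 1→0: 0[foll,b=5,-]
e3 deliver 0→1: ·
e4 deliver 1→3: 3[foll,b=5,-]
e5 deliver 3→1: 1[lead,b=5,-]
e6 propose(1,'y'): ·
e7 deliver 1→0: 0[foll,b=5,y]
e8 deliver 0→1: ·
e9 deliver 0→1: ·
e10 deliver 0→3: ·
e11 deliver 2→0: ·
e12 deliver 2→1: ·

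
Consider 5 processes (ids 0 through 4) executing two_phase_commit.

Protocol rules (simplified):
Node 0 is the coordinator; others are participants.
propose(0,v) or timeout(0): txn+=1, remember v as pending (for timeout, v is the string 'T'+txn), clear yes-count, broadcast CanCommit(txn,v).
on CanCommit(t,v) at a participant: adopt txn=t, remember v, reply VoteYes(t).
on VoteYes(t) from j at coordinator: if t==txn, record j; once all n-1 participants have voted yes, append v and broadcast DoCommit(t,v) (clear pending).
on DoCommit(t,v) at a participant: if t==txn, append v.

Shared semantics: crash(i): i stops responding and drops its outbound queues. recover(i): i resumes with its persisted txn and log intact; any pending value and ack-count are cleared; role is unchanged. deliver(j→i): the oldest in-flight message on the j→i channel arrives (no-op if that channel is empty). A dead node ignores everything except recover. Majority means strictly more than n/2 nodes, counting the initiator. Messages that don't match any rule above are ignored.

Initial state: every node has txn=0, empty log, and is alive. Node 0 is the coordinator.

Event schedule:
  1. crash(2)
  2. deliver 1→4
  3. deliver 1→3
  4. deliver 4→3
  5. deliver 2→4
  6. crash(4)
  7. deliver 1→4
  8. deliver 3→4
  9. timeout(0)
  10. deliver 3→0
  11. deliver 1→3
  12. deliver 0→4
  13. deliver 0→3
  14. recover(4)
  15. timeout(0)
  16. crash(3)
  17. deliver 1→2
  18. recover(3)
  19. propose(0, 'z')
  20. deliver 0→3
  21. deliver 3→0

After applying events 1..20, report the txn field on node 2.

step 1 crash(2): 2={✗part,t=0,log=-}
step 2 deliver 1→4: —
step 3 deliver 1→3: —
step 4 deliver 4→3: —
step 5 deliver 2→4: —
step 6 crash(4): 4={✗part,t=0,log=-}
step 7 deliver 1→4: —
step 8 deliver 3→4: —
step 9 timeout(0): 0={coor,t=1,log=-}
step 10 deliver 3→0: —
step 11 deliver 1→3: —
step 12 deliver 0→4: —
step 13 deliver 0→3: 3={part,t=1,log=-}
step 14 recover(4): 4={part,t=0,log=-}
step 15 timeout(0): 0={coor,t=2,log=-}
step 16 crash(3): 3={✗part,t=1,log=-}
step 17 deliver 1→2: —
step 18 recover(3): 3={part,t=1,log=-}
step 19 propose(0,'z'): 0={coor,t=3,log=-}
step 20 deliver 0→3: 3={part,t=2,log=-}

0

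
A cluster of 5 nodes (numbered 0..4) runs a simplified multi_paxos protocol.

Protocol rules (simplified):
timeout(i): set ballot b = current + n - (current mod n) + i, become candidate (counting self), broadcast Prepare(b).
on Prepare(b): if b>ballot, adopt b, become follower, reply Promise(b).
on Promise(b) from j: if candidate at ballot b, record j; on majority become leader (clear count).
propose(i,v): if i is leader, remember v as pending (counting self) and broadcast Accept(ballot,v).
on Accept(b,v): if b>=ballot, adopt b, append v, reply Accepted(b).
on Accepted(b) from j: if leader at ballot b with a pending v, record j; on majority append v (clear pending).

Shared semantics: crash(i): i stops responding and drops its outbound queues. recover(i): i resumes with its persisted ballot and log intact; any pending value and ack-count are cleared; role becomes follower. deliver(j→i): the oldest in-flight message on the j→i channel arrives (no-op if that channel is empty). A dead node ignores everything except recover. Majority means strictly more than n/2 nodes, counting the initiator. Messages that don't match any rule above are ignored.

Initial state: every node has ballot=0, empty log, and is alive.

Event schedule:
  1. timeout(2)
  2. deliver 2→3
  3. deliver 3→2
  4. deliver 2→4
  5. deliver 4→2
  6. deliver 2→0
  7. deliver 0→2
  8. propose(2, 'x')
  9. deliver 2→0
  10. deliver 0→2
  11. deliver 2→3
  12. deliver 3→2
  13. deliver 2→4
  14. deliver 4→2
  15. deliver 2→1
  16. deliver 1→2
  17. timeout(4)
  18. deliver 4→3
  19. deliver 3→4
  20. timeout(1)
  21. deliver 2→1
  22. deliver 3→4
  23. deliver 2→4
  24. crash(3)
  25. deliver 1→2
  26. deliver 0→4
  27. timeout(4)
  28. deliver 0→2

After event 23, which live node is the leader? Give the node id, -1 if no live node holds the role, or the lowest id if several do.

2

e1 timeout(2): 2[cand,b=7,-]
e2 deliver 2→3: 3[foll,b=7,-]
e3 deliver 3→2: ·
e4 deliver 2→4: 4[foll,b=7,-]
e5 deliver 4→2: 2[lead,b=7,-]
e6 deliver 2→0: 0[foll,b=7,-]
e7 deliver 0→2: ·
e8 propose(2,'x'): ·
e9 deliver 2→0: 0[foll,b=7,x]
e10 deliver 0→2: ·
e11 deliver 2→3: 3[foll,b=7,x]
e12 deliver 3→2: 2[lead,b=7,x]
e13 deliver 2→4: 4[foll,b=7,x]
e14 deliver 4→2: ·
e15 deliver 2→1: 1[foll,b=7,-]
e16 deliver 1→2: ·
e17 timeout(4): 4[cand,b=14,x]
e18 deliver 4→3: 3[foll,b=14,x]
e19 deliver 3→4: ·
e20 timeout(1): 1[cand,b=11,-]
e21 deliver 2→1: ·
e22 deliver 3→4: ·
e23 deliver 2→4: ·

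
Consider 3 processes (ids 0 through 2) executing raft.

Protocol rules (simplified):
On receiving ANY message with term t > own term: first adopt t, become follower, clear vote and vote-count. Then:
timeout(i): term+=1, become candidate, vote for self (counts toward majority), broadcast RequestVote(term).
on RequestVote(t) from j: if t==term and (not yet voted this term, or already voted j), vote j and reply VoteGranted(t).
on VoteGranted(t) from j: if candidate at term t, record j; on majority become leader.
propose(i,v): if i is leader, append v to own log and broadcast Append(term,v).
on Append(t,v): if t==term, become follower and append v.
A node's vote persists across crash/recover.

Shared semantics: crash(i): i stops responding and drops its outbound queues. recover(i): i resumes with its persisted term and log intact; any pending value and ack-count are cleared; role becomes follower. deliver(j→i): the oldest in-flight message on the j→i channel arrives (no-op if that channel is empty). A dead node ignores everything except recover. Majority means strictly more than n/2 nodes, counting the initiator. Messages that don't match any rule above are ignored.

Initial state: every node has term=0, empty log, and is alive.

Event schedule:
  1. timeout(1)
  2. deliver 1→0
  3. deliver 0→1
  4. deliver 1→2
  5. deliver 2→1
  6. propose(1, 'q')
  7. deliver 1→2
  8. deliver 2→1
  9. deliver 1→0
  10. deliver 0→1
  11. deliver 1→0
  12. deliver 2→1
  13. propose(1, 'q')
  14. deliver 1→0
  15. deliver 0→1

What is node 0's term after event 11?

1

e1 timeout(1): 1[cand,t=1,-]
e2 deliver 1→0: 0[foll,t=1,-]
e3 deliver 0→1: 1[lead,t=1,-]
e4 deliver 1→2: 2[foll,t=1,-]
e5 deliver 2→1: ·
e6 propose(1,'q'): 1[lead,t=1,q]
e7 deliver 1→2: 2[foll,t=1,q]
e8 deliver 2→1: ·
e9 deliver 1→0: 0[foll,t=1,q]
e10 deliver 0→1: ·
e11 deliver 1→0: ·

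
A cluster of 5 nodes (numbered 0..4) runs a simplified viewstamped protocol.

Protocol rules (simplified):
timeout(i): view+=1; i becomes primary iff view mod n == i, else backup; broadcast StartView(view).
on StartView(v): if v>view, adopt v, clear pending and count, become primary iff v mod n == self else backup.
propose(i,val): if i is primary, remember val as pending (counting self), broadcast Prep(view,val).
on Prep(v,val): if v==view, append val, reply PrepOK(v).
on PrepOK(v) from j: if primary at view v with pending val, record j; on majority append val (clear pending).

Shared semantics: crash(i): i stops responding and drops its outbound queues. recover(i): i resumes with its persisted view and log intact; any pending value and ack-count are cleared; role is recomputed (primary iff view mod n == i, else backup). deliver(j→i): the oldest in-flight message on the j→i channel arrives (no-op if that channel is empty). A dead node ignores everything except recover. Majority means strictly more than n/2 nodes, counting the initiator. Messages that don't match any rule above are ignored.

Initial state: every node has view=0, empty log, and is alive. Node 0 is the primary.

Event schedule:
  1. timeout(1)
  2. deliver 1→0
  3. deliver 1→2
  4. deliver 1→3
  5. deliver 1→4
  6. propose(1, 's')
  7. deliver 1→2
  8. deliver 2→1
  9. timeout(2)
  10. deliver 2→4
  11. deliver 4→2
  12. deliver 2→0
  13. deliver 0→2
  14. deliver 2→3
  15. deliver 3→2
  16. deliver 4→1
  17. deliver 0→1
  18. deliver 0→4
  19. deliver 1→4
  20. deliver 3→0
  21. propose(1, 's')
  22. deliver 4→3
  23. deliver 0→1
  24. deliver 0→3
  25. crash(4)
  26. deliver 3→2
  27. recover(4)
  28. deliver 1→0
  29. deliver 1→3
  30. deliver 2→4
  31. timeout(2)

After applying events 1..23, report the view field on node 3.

2

e1 timeout(1): 1[prim,v=1,-]
e2 deliver 1→0: 0[back,v=1,-]
e3 deliver 1→2: 2[back,v=1,-]
e4 deliver 1→3: 3[back,v=1,-]
e5 deliver 1→4: 4[back,v=1,-]
e6 propose(1,'s'): ·
e7 deliver 1→2: 2[back,v=1,s]
e8 deliver 2→1: ·
e9 timeout(2): 2[prim,v=2,s]
e10 deliver 2→4: 4[back,v=2,-]
e11 deliver 4→2: ·
e12 deliver 2→0: 0[back,v=2,-]
e13 deliver 0→2: ·
e14 deliver 2→3: 3[back,v=2,-]
e15 deliver 3→2: ·
e16 deliver 4→1: ·
e17 deliver 0→1: ·
e18 deliver 0→4: ·
e19 deliver 1→4: ·
e20 deliver 3→0: ·
e21 propose(1,'s'): ·
e22 deliver 4→3: ·
e23 deliver 0→1: ·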